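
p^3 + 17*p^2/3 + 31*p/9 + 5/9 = (p + 1/3)^2*(p + 5)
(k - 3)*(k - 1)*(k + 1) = k^3 - 3*k^2 - k + 3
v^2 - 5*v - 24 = (v - 8)*(v + 3)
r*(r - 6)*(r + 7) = r^3 + r^2 - 42*r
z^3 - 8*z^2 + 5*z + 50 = (z - 5)^2*(z + 2)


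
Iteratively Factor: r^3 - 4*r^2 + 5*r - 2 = (r - 1)*(r^2 - 3*r + 2) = (r - 2)*(r - 1)*(r - 1)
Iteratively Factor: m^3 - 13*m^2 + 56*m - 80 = (m - 4)*(m^2 - 9*m + 20) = (m - 5)*(m - 4)*(m - 4)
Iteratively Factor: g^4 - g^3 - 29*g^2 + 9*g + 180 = (g - 5)*(g^3 + 4*g^2 - 9*g - 36) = (g - 5)*(g + 3)*(g^2 + g - 12) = (g - 5)*(g - 3)*(g + 3)*(g + 4)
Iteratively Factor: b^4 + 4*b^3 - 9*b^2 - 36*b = (b + 3)*(b^3 + b^2 - 12*b) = (b - 3)*(b + 3)*(b^2 + 4*b) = b*(b - 3)*(b + 3)*(b + 4)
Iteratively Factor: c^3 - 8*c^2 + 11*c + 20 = (c + 1)*(c^2 - 9*c + 20) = (c - 4)*(c + 1)*(c - 5)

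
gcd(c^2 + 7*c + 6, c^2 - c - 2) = c + 1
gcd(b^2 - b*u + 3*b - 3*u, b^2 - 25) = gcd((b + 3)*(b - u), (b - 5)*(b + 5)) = 1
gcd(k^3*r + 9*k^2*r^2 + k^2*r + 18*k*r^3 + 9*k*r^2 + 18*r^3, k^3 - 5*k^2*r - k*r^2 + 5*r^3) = 1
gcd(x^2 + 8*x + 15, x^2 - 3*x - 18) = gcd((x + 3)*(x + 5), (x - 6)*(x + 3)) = x + 3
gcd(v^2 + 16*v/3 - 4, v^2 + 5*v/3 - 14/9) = v - 2/3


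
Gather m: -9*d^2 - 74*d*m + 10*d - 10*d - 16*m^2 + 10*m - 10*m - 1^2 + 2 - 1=-9*d^2 - 74*d*m - 16*m^2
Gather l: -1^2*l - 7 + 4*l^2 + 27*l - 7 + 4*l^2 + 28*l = 8*l^2 + 54*l - 14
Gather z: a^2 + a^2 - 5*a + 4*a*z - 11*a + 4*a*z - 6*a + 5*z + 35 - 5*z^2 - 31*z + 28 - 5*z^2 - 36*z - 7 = 2*a^2 - 22*a - 10*z^2 + z*(8*a - 62) + 56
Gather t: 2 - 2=0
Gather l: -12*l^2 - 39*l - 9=-12*l^2 - 39*l - 9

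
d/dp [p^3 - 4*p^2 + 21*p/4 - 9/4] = 3*p^2 - 8*p + 21/4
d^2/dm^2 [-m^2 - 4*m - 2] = -2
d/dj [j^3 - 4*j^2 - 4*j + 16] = 3*j^2 - 8*j - 4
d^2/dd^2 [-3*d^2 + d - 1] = -6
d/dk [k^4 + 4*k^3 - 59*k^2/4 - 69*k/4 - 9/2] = 4*k^3 + 12*k^2 - 59*k/2 - 69/4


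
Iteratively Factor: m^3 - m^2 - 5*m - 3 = (m + 1)*(m^2 - 2*m - 3) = (m - 3)*(m + 1)*(m + 1)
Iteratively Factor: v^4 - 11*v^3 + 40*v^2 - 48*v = (v - 4)*(v^3 - 7*v^2 + 12*v) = (v - 4)*(v - 3)*(v^2 - 4*v) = (v - 4)^2*(v - 3)*(v)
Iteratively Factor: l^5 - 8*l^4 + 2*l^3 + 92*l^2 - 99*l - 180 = (l - 5)*(l^4 - 3*l^3 - 13*l^2 + 27*l + 36) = (l - 5)*(l - 3)*(l^3 - 13*l - 12) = (l - 5)*(l - 3)*(l + 3)*(l^2 - 3*l - 4) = (l - 5)*(l - 3)*(l + 1)*(l + 3)*(l - 4)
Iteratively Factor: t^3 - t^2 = (t)*(t^2 - t) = t*(t - 1)*(t)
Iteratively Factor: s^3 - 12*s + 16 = (s - 2)*(s^2 + 2*s - 8) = (s - 2)*(s + 4)*(s - 2)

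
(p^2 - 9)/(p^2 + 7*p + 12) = (p - 3)/(p + 4)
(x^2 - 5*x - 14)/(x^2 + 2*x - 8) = (x^2 - 5*x - 14)/(x^2 + 2*x - 8)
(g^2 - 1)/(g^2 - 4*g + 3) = (g + 1)/(g - 3)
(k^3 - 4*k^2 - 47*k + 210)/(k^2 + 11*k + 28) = (k^2 - 11*k + 30)/(k + 4)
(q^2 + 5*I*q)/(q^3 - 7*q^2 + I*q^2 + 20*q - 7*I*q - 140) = q/(q^2 - q*(7 + 4*I) + 28*I)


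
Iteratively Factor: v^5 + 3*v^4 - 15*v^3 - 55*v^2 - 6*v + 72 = (v + 3)*(v^4 - 15*v^2 - 10*v + 24) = (v - 1)*(v + 3)*(v^3 + v^2 - 14*v - 24) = (v - 1)*(v + 2)*(v + 3)*(v^2 - v - 12) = (v - 1)*(v + 2)*(v + 3)^2*(v - 4)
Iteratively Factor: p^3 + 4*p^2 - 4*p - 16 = (p - 2)*(p^2 + 6*p + 8) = (p - 2)*(p + 2)*(p + 4)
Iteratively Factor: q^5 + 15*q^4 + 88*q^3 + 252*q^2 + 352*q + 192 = (q + 4)*(q^4 + 11*q^3 + 44*q^2 + 76*q + 48) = (q + 3)*(q + 4)*(q^3 + 8*q^2 + 20*q + 16) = (q + 2)*(q + 3)*(q + 4)*(q^2 + 6*q + 8) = (q + 2)^2*(q + 3)*(q + 4)*(q + 4)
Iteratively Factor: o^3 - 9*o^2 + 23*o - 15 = (o - 3)*(o^2 - 6*o + 5) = (o - 3)*(o - 1)*(o - 5)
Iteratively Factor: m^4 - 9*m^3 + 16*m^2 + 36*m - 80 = (m - 2)*(m^3 - 7*m^2 + 2*m + 40) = (m - 5)*(m - 2)*(m^2 - 2*m - 8) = (m - 5)*(m - 2)*(m + 2)*(m - 4)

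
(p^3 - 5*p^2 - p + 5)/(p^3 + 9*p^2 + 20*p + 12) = (p^2 - 6*p + 5)/(p^2 + 8*p + 12)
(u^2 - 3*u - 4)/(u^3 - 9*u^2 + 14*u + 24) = 1/(u - 6)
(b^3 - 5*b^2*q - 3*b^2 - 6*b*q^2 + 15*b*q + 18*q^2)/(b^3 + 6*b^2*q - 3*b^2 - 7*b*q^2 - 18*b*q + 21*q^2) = (-b^2 + 5*b*q + 6*q^2)/(-b^2 - 6*b*q + 7*q^2)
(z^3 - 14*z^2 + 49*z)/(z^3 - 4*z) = (z^2 - 14*z + 49)/(z^2 - 4)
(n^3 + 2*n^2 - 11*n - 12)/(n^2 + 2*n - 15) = (n^2 + 5*n + 4)/(n + 5)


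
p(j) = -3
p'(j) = 0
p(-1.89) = -3.00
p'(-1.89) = 0.00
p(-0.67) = -3.00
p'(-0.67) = 0.00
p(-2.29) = -3.00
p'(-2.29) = 0.00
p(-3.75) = -3.00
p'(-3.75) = 0.00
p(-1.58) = -3.00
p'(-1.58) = 0.00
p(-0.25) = -3.00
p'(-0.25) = 0.00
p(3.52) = -3.00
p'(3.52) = 0.00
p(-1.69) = -3.00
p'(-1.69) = 0.00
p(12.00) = -3.00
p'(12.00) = 0.00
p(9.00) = -3.00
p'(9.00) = 0.00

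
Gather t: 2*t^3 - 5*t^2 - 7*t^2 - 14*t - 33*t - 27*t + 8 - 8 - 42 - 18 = 2*t^3 - 12*t^2 - 74*t - 60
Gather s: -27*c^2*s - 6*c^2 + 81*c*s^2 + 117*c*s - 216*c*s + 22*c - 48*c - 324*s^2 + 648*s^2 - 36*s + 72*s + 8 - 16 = -6*c^2 - 26*c + s^2*(81*c + 324) + s*(-27*c^2 - 99*c + 36) - 8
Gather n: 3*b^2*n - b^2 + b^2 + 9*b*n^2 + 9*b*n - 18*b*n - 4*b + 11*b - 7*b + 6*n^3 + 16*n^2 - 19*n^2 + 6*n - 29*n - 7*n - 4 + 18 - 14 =6*n^3 + n^2*(9*b - 3) + n*(3*b^2 - 9*b - 30)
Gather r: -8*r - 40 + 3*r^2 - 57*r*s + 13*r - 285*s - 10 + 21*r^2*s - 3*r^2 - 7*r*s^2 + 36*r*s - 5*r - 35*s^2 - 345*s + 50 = 21*r^2*s + r*(-7*s^2 - 21*s) - 35*s^2 - 630*s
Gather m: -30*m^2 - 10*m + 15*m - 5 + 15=-30*m^2 + 5*m + 10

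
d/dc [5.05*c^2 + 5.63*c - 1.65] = 10.1*c + 5.63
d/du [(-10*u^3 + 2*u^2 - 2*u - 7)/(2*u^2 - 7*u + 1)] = (-20*u^4 + 140*u^3 - 40*u^2 + 32*u - 51)/(4*u^4 - 28*u^3 + 53*u^2 - 14*u + 1)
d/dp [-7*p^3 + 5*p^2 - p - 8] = -21*p^2 + 10*p - 1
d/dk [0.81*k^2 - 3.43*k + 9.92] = 1.62*k - 3.43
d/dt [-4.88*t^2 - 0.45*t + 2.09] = -9.76*t - 0.45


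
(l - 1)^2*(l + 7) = l^3 + 5*l^2 - 13*l + 7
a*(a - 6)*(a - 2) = a^3 - 8*a^2 + 12*a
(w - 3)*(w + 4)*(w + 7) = w^3 + 8*w^2 - 5*w - 84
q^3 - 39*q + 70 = (q - 5)*(q - 2)*(q + 7)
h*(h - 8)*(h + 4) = h^3 - 4*h^2 - 32*h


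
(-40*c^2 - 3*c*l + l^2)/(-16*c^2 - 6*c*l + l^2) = (5*c + l)/(2*c + l)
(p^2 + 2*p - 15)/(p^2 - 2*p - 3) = (p + 5)/(p + 1)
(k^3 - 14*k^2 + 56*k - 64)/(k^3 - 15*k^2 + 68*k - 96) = (k - 2)/(k - 3)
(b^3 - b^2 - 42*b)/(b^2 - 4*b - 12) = b*(-b^2 + b + 42)/(-b^2 + 4*b + 12)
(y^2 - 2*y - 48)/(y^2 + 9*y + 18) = (y - 8)/(y + 3)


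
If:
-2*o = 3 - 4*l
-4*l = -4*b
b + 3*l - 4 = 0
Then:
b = 1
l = 1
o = 1/2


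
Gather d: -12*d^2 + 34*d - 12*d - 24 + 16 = -12*d^2 + 22*d - 8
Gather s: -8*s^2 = -8*s^2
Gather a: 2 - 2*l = 2 - 2*l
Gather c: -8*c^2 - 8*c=-8*c^2 - 8*c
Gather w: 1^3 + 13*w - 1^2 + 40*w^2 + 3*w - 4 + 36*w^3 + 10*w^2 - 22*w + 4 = 36*w^3 + 50*w^2 - 6*w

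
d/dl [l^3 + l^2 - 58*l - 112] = 3*l^2 + 2*l - 58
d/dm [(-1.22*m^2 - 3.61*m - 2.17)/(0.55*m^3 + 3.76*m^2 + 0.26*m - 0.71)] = (0.671*m^4 + 3.971*m^3 + 16.8369*m^2 + 18.0508*m + 3.1273)/(0.3025*m^6 + 4.136*m^5 + 14.4236*m^4 + 1.1742*m^3 - 5.2716*m^2 - 0.3692*m + 0.5041)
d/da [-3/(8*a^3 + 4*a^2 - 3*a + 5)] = 3*(24*a^2 + 8*a - 3)/(8*a^3 + 4*a^2 - 3*a + 5)^2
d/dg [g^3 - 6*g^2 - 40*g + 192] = 3*g^2 - 12*g - 40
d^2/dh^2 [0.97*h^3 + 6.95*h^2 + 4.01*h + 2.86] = 5.82*h + 13.9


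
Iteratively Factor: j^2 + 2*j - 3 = (j + 3)*(j - 1)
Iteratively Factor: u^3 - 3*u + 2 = (u - 1)*(u^2 + u - 2) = (u - 1)*(u + 2)*(u - 1)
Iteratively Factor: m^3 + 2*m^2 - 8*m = (m - 2)*(m^2 + 4*m) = m*(m - 2)*(m + 4)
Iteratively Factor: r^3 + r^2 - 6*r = (r - 2)*(r^2 + 3*r) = (r - 2)*(r + 3)*(r)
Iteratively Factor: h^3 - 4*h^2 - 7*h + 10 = (h + 2)*(h^2 - 6*h + 5) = (h - 1)*(h + 2)*(h - 5)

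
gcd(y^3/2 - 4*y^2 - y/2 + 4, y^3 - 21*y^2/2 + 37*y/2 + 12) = y - 8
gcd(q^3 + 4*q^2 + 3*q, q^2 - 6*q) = q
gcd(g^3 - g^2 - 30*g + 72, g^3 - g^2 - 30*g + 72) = g^3 - g^2 - 30*g + 72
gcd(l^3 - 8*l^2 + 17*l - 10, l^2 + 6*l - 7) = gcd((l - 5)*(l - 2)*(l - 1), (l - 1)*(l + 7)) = l - 1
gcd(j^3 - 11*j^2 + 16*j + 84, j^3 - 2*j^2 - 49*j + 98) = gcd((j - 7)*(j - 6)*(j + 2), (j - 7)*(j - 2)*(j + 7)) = j - 7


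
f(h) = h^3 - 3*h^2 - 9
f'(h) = 3*h^2 - 6*h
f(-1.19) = -14.93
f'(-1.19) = 11.39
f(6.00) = 99.00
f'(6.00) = 72.00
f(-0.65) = -10.54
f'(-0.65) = 5.17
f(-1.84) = -25.39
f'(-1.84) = 21.20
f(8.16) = 334.58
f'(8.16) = 150.80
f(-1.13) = -14.27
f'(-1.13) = 10.61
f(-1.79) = -24.35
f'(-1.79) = 20.35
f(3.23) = -6.60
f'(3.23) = 11.92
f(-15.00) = -4059.00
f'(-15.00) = 765.00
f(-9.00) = -981.00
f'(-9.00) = 297.00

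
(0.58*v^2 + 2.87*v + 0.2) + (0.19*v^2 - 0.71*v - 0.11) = 0.77*v^2 + 2.16*v + 0.09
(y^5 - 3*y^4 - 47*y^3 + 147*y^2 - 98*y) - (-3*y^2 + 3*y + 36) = y^5 - 3*y^4 - 47*y^3 + 150*y^2 - 101*y - 36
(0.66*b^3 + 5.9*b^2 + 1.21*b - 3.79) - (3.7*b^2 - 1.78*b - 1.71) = 0.66*b^3 + 2.2*b^2 + 2.99*b - 2.08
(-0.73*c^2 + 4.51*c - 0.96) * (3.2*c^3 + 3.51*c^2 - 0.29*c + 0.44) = -2.336*c^5 + 11.8697*c^4 + 12.9698*c^3 - 4.9987*c^2 + 2.2628*c - 0.4224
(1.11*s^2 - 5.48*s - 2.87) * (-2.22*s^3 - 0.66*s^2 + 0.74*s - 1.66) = -2.4642*s^5 + 11.433*s^4 + 10.8096*s^3 - 4.0036*s^2 + 6.973*s + 4.7642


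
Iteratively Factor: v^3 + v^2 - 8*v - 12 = (v - 3)*(v^2 + 4*v + 4) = (v - 3)*(v + 2)*(v + 2)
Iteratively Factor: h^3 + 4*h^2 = (h)*(h^2 + 4*h) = h^2*(h + 4)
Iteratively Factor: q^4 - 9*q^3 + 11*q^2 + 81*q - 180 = (q - 5)*(q^3 - 4*q^2 - 9*q + 36) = (q - 5)*(q - 4)*(q^2 - 9) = (q - 5)*(q - 4)*(q + 3)*(q - 3)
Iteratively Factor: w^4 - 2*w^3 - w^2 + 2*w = (w + 1)*(w^3 - 3*w^2 + 2*w) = (w - 1)*(w + 1)*(w^2 - 2*w) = (w - 2)*(w - 1)*(w + 1)*(w)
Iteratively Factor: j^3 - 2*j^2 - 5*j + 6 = (j - 3)*(j^2 + j - 2) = (j - 3)*(j + 2)*(j - 1)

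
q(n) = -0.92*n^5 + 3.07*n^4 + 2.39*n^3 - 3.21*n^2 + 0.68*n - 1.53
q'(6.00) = -3088.84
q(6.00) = -2771.97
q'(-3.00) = -619.69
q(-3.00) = 375.24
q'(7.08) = -6885.48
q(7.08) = -7962.00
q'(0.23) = -0.28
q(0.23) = -1.51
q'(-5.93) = -7958.06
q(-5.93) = 9925.68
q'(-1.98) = -124.52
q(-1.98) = 41.17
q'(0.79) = 4.35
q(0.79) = -0.91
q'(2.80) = 25.75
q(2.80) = 58.04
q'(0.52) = 0.67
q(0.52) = -1.52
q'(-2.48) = -300.61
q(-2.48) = 143.02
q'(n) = -4.6*n^4 + 12.28*n^3 + 7.17*n^2 - 6.42*n + 0.68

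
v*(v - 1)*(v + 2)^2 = v^4 + 3*v^3 - 4*v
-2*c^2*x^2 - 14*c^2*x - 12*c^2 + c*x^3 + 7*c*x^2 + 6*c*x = (-2*c + x)*(x + 6)*(c*x + c)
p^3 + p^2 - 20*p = p*(p - 4)*(p + 5)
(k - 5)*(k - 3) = k^2 - 8*k + 15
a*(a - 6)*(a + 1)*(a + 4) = a^4 - a^3 - 26*a^2 - 24*a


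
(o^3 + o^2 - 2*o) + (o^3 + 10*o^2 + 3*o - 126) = 2*o^3 + 11*o^2 + o - 126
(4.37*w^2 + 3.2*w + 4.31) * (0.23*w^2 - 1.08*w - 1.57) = 1.0051*w^4 - 3.9836*w^3 - 9.3256*w^2 - 9.6788*w - 6.7667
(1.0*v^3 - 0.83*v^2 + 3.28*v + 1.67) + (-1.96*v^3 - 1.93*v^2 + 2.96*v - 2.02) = -0.96*v^3 - 2.76*v^2 + 6.24*v - 0.35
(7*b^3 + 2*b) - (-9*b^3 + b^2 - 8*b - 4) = 16*b^3 - b^2 + 10*b + 4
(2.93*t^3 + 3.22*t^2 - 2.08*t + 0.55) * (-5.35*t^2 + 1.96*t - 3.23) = -15.6755*t^5 - 11.4842*t^4 + 7.9753*t^3 - 17.4199*t^2 + 7.7964*t - 1.7765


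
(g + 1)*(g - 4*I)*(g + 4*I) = g^3 + g^2 + 16*g + 16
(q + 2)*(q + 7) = q^2 + 9*q + 14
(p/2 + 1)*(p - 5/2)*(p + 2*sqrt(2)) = p^3/2 - p^2/4 + sqrt(2)*p^2 - 5*p/2 - sqrt(2)*p/2 - 5*sqrt(2)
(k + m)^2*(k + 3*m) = k^3 + 5*k^2*m + 7*k*m^2 + 3*m^3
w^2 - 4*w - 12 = (w - 6)*(w + 2)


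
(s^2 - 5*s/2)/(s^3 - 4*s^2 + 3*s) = (s - 5/2)/(s^2 - 4*s + 3)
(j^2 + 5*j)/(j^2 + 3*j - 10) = j/(j - 2)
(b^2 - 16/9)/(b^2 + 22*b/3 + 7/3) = (9*b^2 - 16)/(3*(3*b^2 + 22*b + 7))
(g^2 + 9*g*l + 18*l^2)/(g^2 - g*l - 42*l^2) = (g + 3*l)/(g - 7*l)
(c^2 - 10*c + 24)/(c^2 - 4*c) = (c - 6)/c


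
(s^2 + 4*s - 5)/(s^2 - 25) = (s - 1)/(s - 5)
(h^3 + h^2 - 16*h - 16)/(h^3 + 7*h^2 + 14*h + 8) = (h - 4)/(h + 2)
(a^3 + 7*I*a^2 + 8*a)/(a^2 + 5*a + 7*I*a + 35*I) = a*(a^2 + 7*I*a + 8)/(a^2 + a*(5 + 7*I) + 35*I)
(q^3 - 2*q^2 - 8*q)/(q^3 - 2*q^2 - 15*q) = (-q^2 + 2*q + 8)/(-q^2 + 2*q + 15)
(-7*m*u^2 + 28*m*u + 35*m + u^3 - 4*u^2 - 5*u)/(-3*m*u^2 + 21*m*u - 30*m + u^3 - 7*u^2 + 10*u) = (-7*m*u - 7*m + u^2 + u)/(-3*m*u + 6*m + u^2 - 2*u)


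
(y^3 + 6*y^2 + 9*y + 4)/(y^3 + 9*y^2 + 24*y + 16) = (y + 1)/(y + 4)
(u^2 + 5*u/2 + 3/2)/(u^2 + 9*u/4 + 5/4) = 2*(2*u + 3)/(4*u + 5)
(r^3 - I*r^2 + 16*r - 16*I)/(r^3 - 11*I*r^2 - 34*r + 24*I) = (r + 4*I)/(r - 6*I)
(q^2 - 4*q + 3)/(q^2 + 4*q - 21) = (q - 1)/(q + 7)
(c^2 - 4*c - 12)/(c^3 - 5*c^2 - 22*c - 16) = (c - 6)/(c^2 - 7*c - 8)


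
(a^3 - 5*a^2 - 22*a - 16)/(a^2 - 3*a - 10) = (a^2 - 7*a - 8)/(a - 5)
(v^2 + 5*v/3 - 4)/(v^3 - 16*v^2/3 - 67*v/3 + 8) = (3*v - 4)/(3*v^2 - 25*v + 8)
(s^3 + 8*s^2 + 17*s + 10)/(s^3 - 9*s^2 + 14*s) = (s^3 + 8*s^2 + 17*s + 10)/(s*(s^2 - 9*s + 14))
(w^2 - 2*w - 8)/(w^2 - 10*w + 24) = (w + 2)/(w - 6)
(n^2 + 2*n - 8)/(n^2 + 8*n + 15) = (n^2 + 2*n - 8)/(n^2 + 8*n + 15)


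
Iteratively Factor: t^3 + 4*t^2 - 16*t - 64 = (t - 4)*(t^2 + 8*t + 16) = (t - 4)*(t + 4)*(t + 4)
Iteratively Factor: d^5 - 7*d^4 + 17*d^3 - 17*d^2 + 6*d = (d - 2)*(d^4 - 5*d^3 + 7*d^2 - 3*d) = d*(d - 2)*(d^3 - 5*d^2 + 7*d - 3) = d*(d - 2)*(d - 1)*(d^2 - 4*d + 3) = d*(d - 2)*(d - 1)^2*(d - 3)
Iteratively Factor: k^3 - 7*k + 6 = (k - 2)*(k^2 + 2*k - 3) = (k - 2)*(k - 1)*(k + 3)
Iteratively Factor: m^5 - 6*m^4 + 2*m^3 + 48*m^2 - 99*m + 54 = (m - 3)*(m^4 - 3*m^3 - 7*m^2 + 27*m - 18) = (m - 3)*(m + 3)*(m^3 - 6*m^2 + 11*m - 6) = (m - 3)^2*(m + 3)*(m^2 - 3*m + 2) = (m - 3)^2*(m - 1)*(m + 3)*(m - 2)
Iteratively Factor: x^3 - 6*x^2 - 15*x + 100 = (x + 4)*(x^2 - 10*x + 25) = (x - 5)*(x + 4)*(x - 5)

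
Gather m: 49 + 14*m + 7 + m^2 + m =m^2 + 15*m + 56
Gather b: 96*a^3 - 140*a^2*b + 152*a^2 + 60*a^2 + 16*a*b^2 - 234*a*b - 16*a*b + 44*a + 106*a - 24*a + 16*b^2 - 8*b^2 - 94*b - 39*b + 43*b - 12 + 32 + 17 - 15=96*a^3 + 212*a^2 + 126*a + b^2*(16*a + 8) + b*(-140*a^2 - 250*a - 90) + 22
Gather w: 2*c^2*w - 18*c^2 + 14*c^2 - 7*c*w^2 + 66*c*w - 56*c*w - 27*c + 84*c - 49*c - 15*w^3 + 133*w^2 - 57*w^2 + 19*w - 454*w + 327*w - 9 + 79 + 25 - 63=-4*c^2 + 8*c - 15*w^3 + w^2*(76 - 7*c) + w*(2*c^2 + 10*c - 108) + 32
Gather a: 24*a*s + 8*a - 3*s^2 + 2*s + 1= a*(24*s + 8) - 3*s^2 + 2*s + 1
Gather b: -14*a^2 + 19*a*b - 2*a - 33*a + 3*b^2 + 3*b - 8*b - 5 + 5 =-14*a^2 - 35*a + 3*b^2 + b*(19*a - 5)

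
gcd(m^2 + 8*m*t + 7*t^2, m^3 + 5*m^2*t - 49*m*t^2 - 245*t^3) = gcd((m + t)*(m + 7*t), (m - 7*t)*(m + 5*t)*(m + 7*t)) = m + 7*t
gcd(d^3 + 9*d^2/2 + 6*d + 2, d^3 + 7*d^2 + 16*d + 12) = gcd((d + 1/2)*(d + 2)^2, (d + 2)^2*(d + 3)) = d^2 + 4*d + 4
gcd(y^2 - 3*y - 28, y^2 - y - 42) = y - 7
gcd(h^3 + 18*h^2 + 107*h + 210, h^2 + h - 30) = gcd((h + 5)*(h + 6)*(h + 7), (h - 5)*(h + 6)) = h + 6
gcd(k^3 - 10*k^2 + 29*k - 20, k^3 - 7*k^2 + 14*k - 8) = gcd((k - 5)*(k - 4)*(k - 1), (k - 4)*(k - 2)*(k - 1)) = k^2 - 5*k + 4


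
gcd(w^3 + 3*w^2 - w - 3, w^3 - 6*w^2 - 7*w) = w + 1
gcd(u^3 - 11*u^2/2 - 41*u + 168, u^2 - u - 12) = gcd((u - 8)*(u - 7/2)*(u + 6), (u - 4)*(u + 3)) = 1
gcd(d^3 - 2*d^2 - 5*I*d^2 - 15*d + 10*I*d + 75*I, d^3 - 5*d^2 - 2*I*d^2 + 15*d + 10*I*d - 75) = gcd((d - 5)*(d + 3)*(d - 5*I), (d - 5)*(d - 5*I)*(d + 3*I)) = d^2 + d*(-5 - 5*I) + 25*I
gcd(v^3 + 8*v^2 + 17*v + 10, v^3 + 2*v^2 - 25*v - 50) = v^2 + 7*v + 10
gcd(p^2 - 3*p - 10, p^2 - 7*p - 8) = 1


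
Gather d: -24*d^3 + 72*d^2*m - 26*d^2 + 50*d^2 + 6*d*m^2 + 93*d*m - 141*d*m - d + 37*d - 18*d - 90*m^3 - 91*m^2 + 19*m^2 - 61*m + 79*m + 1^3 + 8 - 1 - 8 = -24*d^3 + d^2*(72*m + 24) + d*(6*m^2 - 48*m + 18) - 90*m^3 - 72*m^2 + 18*m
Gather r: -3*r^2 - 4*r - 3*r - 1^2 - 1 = -3*r^2 - 7*r - 2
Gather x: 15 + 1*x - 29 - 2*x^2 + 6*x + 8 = -2*x^2 + 7*x - 6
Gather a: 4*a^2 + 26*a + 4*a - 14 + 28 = 4*a^2 + 30*a + 14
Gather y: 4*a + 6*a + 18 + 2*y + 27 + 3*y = 10*a + 5*y + 45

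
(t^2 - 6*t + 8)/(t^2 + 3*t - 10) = (t - 4)/(t + 5)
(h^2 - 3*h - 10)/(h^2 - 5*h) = (h + 2)/h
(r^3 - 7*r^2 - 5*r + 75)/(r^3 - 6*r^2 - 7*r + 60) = (r - 5)/(r - 4)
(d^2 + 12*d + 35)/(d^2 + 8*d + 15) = (d + 7)/(d + 3)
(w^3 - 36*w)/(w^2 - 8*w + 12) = w*(w + 6)/(w - 2)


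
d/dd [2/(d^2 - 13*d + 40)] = 2*(13 - 2*d)/(d^2 - 13*d + 40)^2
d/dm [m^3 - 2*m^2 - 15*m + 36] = 3*m^2 - 4*m - 15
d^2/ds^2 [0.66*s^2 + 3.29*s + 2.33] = 1.32000000000000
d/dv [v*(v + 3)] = 2*v + 3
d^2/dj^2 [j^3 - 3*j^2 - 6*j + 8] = 6*j - 6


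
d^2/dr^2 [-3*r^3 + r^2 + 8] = 2 - 18*r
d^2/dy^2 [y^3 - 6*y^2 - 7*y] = 6*y - 12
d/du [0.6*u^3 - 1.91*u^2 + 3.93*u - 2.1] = 1.8*u^2 - 3.82*u + 3.93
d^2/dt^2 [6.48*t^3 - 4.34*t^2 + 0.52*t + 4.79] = 38.88*t - 8.68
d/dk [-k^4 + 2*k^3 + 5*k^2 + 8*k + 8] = -4*k^3 + 6*k^2 + 10*k + 8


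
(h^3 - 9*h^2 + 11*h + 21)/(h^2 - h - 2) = (h^2 - 10*h + 21)/(h - 2)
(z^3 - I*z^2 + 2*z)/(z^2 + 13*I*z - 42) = z*(z^2 - I*z + 2)/(z^2 + 13*I*z - 42)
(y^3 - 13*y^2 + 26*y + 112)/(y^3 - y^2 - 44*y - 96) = (y^2 - 5*y - 14)/(y^2 + 7*y + 12)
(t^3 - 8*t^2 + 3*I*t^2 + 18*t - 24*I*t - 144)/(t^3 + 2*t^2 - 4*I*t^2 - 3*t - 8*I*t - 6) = (t^2 + t*(-8 + 6*I) - 48*I)/(t^2 + t*(2 - I) - 2*I)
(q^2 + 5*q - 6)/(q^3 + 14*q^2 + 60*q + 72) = (q - 1)/(q^2 + 8*q + 12)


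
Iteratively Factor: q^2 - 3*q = (q)*(q - 3)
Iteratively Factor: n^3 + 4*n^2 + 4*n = (n)*(n^2 + 4*n + 4) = n*(n + 2)*(n + 2)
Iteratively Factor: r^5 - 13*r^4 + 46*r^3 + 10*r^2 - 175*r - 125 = (r + 1)*(r^4 - 14*r^3 + 60*r^2 - 50*r - 125) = (r - 5)*(r + 1)*(r^3 - 9*r^2 + 15*r + 25) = (r - 5)^2*(r + 1)*(r^2 - 4*r - 5) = (r - 5)^2*(r + 1)^2*(r - 5)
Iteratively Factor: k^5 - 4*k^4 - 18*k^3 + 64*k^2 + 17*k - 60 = (k - 5)*(k^4 + k^3 - 13*k^2 - k + 12) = (k - 5)*(k - 1)*(k^3 + 2*k^2 - 11*k - 12) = (k - 5)*(k - 1)*(k + 1)*(k^2 + k - 12) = (k - 5)*(k - 3)*(k - 1)*(k + 1)*(k + 4)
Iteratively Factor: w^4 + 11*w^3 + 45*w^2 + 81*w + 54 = (w + 3)*(w^3 + 8*w^2 + 21*w + 18) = (w + 2)*(w + 3)*(w^2 + 6*w + 9) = (w + 2)*(w + 3)^2*(w + 3)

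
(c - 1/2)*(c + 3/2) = c^2 + c - 3/4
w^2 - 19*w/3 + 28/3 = (w - 4)*(w - 7/3)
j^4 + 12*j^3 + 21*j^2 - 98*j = j*(j - 2)*(j + 7)^2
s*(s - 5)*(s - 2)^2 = s^4 - 9*s^3 + 24*s^2 - 20*s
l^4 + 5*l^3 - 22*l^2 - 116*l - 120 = (l - 5)*(l + 2)^2*(l + 6)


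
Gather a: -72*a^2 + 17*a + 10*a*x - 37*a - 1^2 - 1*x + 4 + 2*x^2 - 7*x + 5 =-72*a^2 + a*(10*x - 20) + 2*x^2 - 8*x + 8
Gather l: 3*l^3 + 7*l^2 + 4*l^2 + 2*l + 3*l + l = 3*l^3 + 11*l^2 + 6*l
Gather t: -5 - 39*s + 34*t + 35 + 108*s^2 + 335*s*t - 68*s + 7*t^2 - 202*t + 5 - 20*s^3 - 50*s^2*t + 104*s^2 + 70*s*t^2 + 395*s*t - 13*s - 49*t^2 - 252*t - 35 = -20*s^3 + 212*s^2 - 120*s + t^2*(70*s - 42) + t*(-50*s^2 + 730*s - 420)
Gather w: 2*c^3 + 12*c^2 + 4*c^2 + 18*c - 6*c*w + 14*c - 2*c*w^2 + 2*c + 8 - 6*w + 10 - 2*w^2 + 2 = 2*c^3 + 16*c^2 + 34*c + w^2*(-2*c - 2) + w*(-6*c - 6) + 20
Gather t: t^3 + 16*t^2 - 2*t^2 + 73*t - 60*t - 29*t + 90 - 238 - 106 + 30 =t^3 + 14*t^2 - 16*t - 224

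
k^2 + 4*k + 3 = (k + 1)*(k + 3)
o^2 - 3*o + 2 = (o - 2)*(o - 1)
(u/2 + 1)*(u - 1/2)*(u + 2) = u^3/2 + 7*u^2/4 + u - 1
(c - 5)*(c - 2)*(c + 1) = c^3 - 6*c^2 + 3*c + 10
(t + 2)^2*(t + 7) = t^3 + 11*t^2 + 32*t + 28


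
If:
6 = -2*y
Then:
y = -3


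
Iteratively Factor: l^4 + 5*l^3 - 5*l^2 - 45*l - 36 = (l + 3)*(l^3 + 2*l^2 - 11*l - 12) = (l - 3)*(l + 3)*(l^2 + 5*l + 4) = (l - 3)*(l + 3)*(l + 4)*(l + 1)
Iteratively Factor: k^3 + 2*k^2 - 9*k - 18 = (k + 3)*(k^2 - k - 6) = (k - 3)*(k + 3)*(k + 2)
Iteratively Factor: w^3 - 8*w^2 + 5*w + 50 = (w + 2)*(w^2 - 10*w + 25) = (w - 5)*(w + 2)*(w - 5)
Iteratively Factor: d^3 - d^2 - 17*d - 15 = (d + 1)*(d^2 - 2*d - 15) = (d - 5)*(d + 1)*(d + 3)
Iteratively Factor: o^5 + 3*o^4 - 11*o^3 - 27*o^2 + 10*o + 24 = (o + 2)*(o^4 + o^3 - 13*o^2 - o + 12) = (o + 1)*(o + 2)*(o^3 - 13*o + 12) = (o + 1)*(o + 2)*(o + 4)*(o^2 - 4*o + 3) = (o - 3)*(o + 1)*(o + 2)*(o + 4)*(o - 1)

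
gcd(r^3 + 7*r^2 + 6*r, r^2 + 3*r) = r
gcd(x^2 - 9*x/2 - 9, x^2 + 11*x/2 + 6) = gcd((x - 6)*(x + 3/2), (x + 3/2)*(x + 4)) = x + 3/2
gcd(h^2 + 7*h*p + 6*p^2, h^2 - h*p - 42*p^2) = h + 6*p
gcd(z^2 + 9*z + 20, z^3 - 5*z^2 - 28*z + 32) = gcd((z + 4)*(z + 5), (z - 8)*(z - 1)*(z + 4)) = z + 4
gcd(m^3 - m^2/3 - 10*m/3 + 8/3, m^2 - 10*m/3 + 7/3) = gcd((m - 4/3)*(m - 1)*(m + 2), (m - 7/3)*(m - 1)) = m - 1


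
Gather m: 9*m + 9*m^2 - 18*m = 9*m^2 - 9*m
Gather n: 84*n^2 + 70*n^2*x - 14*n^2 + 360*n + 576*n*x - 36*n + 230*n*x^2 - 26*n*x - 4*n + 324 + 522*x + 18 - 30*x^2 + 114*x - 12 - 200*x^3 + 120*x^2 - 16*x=n^2*(70*x + 70) + n*(230*x^2 + 550*x + 320) - 200*x^3 + 90*x^2 + 620*x + 330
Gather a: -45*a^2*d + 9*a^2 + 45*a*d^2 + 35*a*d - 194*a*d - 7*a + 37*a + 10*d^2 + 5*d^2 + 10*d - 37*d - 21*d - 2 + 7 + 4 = a^2*(9 - 45*d) + a*(45*d^2 - 159*d + 30) + 15*d^2 - 48*d + 9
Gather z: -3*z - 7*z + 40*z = 30*z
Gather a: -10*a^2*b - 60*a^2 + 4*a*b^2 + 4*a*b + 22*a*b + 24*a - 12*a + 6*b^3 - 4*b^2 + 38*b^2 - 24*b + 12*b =a^2*(-10*b - 60) + a*(4*b^2 + 26*b + 12) + 6*b^3 + 34*b^2 - 12*b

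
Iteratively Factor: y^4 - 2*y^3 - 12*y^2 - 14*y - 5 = (y + 1)*(y^3 - 3*y^2 - 9*y - 5) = (y + 1)^2*(y^2 - 4*y - 5) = (y + 1)^3*(y - 5)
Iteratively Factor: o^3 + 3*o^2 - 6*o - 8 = (o + 1)*(o^2 + 2*o - 8) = (o - 2)*(o + 1)*(o + 4)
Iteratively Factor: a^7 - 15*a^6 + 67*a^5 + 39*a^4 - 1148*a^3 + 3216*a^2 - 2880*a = (a - 3)*(a^6 - 12*a^5 + 31*a^4 + 132*a^3 - 752*a^2 + 960*a) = (a - 5)*(a - 3)*(a^5 - 7*a^4 - 4*a^3 + 112*a^2 - 192*a) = (a - 5)*(a - 4)*(a - 3)*(a^4 - 3*a^3 - 16*a^2 + 48*a) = (a - 5)*(a - 4)^2*(a - 3)*(a^3 + a^2 - 12*a) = a*(a - 5)*(a - 4)^2*(a - 3)*(a^2 + a - 12) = a*(a - 5)*(a - 4)^2*(a - 3)*(a + 4)*(a - 3)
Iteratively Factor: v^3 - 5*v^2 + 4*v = (v - 4)*(v^2 - v) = v*(v - 4)*(v - 1)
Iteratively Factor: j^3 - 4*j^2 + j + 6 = (j - 2)*(j^2 - 2*j - 3) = (j - 2)*(j + 1)*(j - 3)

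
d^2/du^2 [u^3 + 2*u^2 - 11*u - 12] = 6*u + 4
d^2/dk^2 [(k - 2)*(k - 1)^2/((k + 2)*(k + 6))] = 2*(89*k^3 + 426*k^2 + 204*k - 1160)/(k^6 + 24*k^5 + 228*k^4 + 1088*k^3 + 2736*k^2 + 3456*k + 1728)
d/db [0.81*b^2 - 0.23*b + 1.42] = 1.62*b - 0.23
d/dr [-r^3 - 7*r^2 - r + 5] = -3*r^2 - 14*r - 1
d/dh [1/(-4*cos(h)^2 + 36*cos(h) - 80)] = (9 - 2*cos(h))*sin(h)/(4*(cos(h)^2 - 9*cos(h) + 20)^2)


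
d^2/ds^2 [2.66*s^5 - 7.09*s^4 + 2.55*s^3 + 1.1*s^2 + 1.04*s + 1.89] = 53.2*s^3 - 85.08*s^2 + 15.3*s + 2.2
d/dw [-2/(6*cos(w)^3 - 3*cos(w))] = 2*(-6 + cos(w)^(-2))*sin(w)/(3*(2*sin(w)^2 - 1)^2)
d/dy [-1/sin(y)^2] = 2*cos(y)/sin(y)^3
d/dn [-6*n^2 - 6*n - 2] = -12*n - 6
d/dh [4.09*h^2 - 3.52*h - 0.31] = 8.18*h - 3.52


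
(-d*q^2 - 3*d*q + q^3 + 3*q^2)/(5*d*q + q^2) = (-d*q - 3*d + q^2 + 3*q)/(5*d + q)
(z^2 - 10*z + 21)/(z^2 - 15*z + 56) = (z - 3)/(z - 8)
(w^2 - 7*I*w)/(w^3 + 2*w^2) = (w - 7*I)/(w*(w + 2))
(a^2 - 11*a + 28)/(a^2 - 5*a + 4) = (a - 7)/(a - 1)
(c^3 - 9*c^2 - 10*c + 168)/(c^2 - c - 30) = (c^2 - 3*c - 28)/(c + 5)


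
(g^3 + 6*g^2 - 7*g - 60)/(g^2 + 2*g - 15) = g + 4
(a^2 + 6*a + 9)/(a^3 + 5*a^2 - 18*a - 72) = (a + 3)/(a^2 + 2*a - 24)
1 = 1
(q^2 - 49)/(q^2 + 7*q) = (q - 7)/q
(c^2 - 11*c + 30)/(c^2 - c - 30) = (c - 5)/(c + 5)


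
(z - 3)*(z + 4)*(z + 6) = z^3 + 7*z^2 - 6*z - 72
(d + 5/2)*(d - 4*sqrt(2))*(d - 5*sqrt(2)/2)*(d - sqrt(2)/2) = d^4 - 7*sqrt(2)*d^3 + 5*d^3/2 - 35*sqrt(2)*d^2/2 + 53*d^2/2 - 10*sqrt(2)*d + 265*d/4 - 25*sqrt(2)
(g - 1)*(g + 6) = g^2 + 5*g - 6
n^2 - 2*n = n*(n - 2)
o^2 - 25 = (o - 5)*(o + 5)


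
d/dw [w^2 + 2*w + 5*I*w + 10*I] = 2*w + 2 + 5*I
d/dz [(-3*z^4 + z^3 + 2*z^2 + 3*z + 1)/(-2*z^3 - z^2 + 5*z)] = (6*z^6 + 6*z^5 - 42*z^4 + 22*z^3 + 19*z^2 + 2*z - 5)/(z^2*(4*z^4 + 4*z^3 - 19*z^2 - 10*z + 25))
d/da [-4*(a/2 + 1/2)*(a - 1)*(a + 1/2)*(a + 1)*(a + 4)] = -10*a^4 - 44*a^3 - 33*a^2 + 14*a + 13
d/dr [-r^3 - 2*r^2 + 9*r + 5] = -3*r^2 - 4*r + 9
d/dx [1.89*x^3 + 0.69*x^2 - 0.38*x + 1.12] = 5.67*x^2 + 1.38*x - 0.38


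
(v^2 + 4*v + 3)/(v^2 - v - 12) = (v + 1)/(v - 4)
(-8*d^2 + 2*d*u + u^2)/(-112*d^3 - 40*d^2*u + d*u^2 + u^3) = (-2*d + u)/(-28*d^2 - 3*d*u + u^2)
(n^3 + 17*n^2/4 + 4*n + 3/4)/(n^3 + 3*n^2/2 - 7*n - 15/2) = (4*n + 1)/(2*(2*n - 5))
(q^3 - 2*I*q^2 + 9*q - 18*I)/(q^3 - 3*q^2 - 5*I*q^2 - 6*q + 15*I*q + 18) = (q + 3*I)/(q - 3)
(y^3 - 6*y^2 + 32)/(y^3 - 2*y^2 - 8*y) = (y - 4)/y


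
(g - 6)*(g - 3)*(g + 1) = g^3 - 8*g^2 + 9*g + 18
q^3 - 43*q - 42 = (q - 7)*(q + 1)*(q + 6)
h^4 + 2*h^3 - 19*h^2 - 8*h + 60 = (h - 3)*(h - 2)*(h + 2)*(h + 5)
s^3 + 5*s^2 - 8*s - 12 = (s - 2)*(s + 1)*(s + 6)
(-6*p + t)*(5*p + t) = -30*p^2 - p*t + t^2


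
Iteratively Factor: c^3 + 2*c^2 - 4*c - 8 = (c - 2)*(c^2 + 4*c + 4) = (c - 2)*(c + 2)*(c + 2)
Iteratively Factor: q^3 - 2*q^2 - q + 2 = (q - 1)*(q^2 - q - 2) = (q - 1)*(q + 1)*(q - 2)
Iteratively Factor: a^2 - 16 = (a + 4)*(a - 4)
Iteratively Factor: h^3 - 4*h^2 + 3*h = (h)*(h^2 - 4*h + 3) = h*(h - 3)*(h - 1)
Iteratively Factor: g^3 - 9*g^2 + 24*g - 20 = (g - 2)*(g^2 - 7*g + 10) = (g - 2)^2*(g - 5)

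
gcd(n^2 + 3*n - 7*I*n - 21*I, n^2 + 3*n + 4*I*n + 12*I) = n + 3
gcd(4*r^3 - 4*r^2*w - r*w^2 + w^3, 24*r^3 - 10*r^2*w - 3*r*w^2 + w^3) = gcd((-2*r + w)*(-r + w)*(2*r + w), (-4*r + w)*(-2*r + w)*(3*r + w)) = 2*r - w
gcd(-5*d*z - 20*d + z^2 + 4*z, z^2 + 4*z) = z + 4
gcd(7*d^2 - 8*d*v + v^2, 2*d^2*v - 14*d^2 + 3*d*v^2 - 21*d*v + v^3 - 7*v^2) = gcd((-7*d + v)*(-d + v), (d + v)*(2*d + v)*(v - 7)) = 1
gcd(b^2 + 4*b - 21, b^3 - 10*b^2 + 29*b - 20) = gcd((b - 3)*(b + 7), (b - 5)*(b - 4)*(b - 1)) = 1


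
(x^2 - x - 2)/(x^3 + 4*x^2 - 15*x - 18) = (x - 2)/(x^2 + 3*x - 18)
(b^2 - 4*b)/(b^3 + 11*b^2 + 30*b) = (b - 4)/(b^2 + 11*b + 30)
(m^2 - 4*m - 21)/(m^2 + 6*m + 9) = (m - 7)/(m + 3)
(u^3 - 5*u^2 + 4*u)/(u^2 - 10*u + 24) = u*(u - 1)/(u - 6)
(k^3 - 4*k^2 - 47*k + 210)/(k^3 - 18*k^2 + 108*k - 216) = (k^2 + 2*k - 35)/(k^2 - 12*k + 36)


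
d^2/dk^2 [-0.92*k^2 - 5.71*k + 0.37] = -1.84000000000000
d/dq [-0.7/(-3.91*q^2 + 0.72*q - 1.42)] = (0.504 - 5.474*q)/(3.91*q^2 - 0.72*q + 1.42)^2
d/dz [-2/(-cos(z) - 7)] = 2*sin(z)/(cos(z) + 7)^2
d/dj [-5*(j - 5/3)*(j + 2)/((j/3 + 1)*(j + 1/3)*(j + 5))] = 15*(9*j^4 + 6*j^3 - 224*j^2 - 590*j - 545)/(9*j^6 + 150*j^5 + 943*j^4 + 2740*j^3 + 3559*j^2 + 1590*j + 225)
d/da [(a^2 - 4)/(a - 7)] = (-a^2 + 2*a*(a - 7) + 4)/(a - 7)^2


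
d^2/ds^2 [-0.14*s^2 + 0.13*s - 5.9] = -0.280000000000000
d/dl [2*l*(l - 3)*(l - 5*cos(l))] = 2*l*(l - 3)*(5*sin(l) + 1) + 2*l*(l - 5*cos(l)) + 2*(l - 3)*(l - 5*cos(l))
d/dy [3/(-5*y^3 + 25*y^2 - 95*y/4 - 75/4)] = 12*(12*y^2 - 40*y + 19)/(5*(4*y^3 - 20*y^2 + 19*y + 15)^2)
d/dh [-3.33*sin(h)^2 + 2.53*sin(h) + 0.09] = (2.53 - 6.66*sin(h))*cos(h)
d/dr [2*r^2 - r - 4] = 4*r - 1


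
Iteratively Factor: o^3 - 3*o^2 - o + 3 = (o - 1)*(o^2 - 2*o - 3) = (o - 3)*(o - 1)*(o + 1)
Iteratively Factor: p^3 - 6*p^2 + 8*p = (p)*(p^2 - 6*p + 8) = p*(p - 4)*(p - 2)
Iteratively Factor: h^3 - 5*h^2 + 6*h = (h - 3)*(h^2 - 2*h) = (h - 3)*(h - 2)*(h)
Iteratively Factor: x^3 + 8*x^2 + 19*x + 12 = (x + 3)*(x^2 + 5*x + 4) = (x + 1)*(x + 3)*(x + 4)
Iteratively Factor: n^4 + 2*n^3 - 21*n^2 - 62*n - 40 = (n - 5)*(n^3 + 7*n^2 + 14*n + 8) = (n - 5)*(n + 1)*(n^2 + 6*n + 8) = (n - 5)*(n + 1)*(n + 2)*(n + 4)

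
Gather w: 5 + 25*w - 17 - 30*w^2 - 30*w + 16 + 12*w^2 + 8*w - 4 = -18*w^2 + 3*w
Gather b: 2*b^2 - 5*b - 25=2*b^2 - 5*b - 25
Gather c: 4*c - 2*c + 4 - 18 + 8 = 2*c - 6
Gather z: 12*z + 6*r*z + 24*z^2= 24*z^2 + z*(6*r + 12)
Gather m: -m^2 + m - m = -m^2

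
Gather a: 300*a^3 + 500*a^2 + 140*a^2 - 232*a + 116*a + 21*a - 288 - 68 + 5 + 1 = 300*a^3 + 640*a^2 - 95*a - 350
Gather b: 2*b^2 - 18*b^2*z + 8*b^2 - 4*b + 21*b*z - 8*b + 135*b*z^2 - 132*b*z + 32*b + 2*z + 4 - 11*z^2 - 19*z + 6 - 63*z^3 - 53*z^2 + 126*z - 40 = b^2*(10 - 18*z) + b*(135*z^2 - 111*z + 20) - 63*z^3 - 64*z^2 + 109*z - 30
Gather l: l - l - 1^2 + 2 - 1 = 0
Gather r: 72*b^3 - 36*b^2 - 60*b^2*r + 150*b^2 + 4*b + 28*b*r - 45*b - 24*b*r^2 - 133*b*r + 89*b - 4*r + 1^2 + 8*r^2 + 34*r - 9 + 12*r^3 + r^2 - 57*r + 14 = 72*b^3 + 114*b^2 + 48*b + 12*r^3 + r^2*(9 - 24*b) + r*(-60*b^2 - 105*b - 27) + 6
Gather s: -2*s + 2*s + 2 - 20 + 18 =0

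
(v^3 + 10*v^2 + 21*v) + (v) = v^3 + 10*v^2 + 22*v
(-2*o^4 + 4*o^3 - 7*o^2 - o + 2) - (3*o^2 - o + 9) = -2*o^4 + 4*o^3 - 10*o^2 - 7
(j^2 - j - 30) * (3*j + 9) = 3*j^3 + 6*j^2 - 99*j - 270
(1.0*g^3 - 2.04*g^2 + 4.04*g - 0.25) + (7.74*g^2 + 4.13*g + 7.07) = 1.0*g^3 + 5.7*g^2 + 8.17*g + 6.82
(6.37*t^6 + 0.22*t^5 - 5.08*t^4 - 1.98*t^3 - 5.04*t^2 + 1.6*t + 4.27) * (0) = 0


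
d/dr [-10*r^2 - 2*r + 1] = -20*r - 2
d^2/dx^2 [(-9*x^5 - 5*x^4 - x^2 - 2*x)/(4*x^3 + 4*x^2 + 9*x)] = 2*(-144*x^6 - 432*x^5 - 1404*x^4 - 2508*x^3 - 5010*x^2 - 1203*x + 76)/(64*x^6 + 192*x^5 + 624*x^4 + 928*x^3 + 1404*x^2 + 972*x + 729)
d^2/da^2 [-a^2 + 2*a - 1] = -2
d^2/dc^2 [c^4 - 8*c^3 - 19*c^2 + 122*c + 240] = 12*c^2 - 48*c - 38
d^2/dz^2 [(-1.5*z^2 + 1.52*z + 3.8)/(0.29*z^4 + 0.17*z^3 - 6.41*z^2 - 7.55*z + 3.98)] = (-0.7569*z^8 + 1.090284*z^7 + 1.92717600000002*z^6 - 50.4804*z^5 - 85.8010440000003*z^4 + 153.582924*z^3 + 612.965976*z^2 + 1320.658536*z + 670.93644)/(0.024389*z^12 + 0.042891*z^11 - 1.5921*z^10 - 3.79603*z^9 + 33.961764*z^8 + 105.6858*z^7 - 208.464602*z^6 - 979.881486*z^5 - 622.434993*z^4 + 733.394269*z^3 + 375.998958*z^2 - 358.78506*z + 63.044792)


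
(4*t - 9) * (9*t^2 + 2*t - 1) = 36*t^3 - 73*t^2 - 22*t + 9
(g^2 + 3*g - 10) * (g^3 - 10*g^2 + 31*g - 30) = g^5 - 7*g^4 - 9*g^3 + 163*g^2 - 400*g + 300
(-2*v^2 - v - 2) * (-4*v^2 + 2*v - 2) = 8*v^4 + 10*v^2 - 2*v + 4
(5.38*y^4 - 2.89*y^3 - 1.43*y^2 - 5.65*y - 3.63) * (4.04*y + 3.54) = 21.7352*y^5 + 7.3696*y^4 - 16.0078*y^3 - 27.8882*y^2 - 34.6662*y - 12.8502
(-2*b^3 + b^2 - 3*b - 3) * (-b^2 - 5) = 2*b^5 - b^4 + 13*b^3 - 2*b^2 + 15*b + 15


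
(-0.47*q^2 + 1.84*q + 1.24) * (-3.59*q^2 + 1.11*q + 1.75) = 1.6873*q^4 - 7.1273*q^3 - 3.2317*q^2 + 4.5964*q + 2.17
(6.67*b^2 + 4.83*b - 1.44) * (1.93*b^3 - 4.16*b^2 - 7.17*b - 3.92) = 12.8731*b^5 - 18.4253*b^4 - 70.6959*b^3 - 54.7871*b^2 - 8.6088*b + 5.6448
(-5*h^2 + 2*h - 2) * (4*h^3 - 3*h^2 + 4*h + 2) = -20*h^5 + 23*h^4 - 34*h^3 + 4*h^2 - 4*h - 4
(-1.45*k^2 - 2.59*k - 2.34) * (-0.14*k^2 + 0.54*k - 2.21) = 0.203*k^4 - 0.4204*k^3 + 2.1335*k^2 + 4.4603*k + 5.1714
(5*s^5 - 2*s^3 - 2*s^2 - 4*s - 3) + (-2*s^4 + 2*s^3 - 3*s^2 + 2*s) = 5*s^5 - 2*s^4 - 5*s^2 - 2*s - 3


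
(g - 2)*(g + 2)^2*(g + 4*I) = g^4 + 2*g^3 + 4*I*g^3 - 4*g^2 + 8*I*g^2 - 8*g - 16*I*g - 32*I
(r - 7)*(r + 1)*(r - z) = r^3 - r^2*z - 6*r^2 + 6*r*z - 7*r + 7*z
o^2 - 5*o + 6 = (o - 3)*(o - 2)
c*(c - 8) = c^2 - 8*c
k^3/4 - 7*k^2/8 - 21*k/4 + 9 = (k/4 + 1)*(k - 6)*(k - 3/2)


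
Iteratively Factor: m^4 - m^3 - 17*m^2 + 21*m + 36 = (m + 1)*(m^3 - 2*m^2 - 15*m + 36) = (m - 3)*(m + 1)*(m^2 + m - 12) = (m - 3)^2*(m + 1)*(m + 4)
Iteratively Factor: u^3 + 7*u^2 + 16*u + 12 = (u + 2)*(u^2 + 5*u + 6) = (u + 2)^2*(u + 3)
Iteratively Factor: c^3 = (c)*(c^2) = c^2*(c)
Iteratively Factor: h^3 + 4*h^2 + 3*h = (h + 1)*(h^2 + 3*h) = (h + 1)*(h + 3)*(h)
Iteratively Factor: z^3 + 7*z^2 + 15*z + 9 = (z + 1)*(z^2 + 6*z + 9) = (z + 1)*(z + 3)*(z + 3)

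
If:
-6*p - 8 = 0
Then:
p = -4/3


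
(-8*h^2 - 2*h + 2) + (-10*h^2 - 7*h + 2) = -18*h^2 - 9*h + 4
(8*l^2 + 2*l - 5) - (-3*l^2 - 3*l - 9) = 11*l^2 + 5*l + 4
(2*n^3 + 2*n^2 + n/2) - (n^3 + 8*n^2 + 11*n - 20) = n^3 - 6*n^2 - 21*n/2 + 20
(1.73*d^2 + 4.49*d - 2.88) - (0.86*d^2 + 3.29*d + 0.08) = 0.87*d^2 + 1.2*d - 2.96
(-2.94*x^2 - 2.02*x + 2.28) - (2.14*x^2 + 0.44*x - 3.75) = -5.08*x^2 - 2.46*x + 6.03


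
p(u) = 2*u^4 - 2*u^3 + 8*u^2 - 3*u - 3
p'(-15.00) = -28593.00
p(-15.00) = 109842.00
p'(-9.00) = -6465.00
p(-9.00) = 15252.00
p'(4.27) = 578.76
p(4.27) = 639.22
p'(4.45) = 654.35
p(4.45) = 750.11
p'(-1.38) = -57.53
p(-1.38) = 28.88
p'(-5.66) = -1736.35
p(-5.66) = 2685.47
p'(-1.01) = -33.52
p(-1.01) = 12.33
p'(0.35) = 2.21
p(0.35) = -3.13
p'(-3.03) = -329.11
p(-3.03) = 303.75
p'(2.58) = 135.73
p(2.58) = 96.78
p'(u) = 8*u^3 - 6*u^2 + 16*u - 3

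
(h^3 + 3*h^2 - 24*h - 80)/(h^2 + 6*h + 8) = (h^2 - h - 20)/(h + 2)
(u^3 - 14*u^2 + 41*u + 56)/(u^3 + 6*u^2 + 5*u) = (u^2 - 15*u + 56)/(u*(u + 5))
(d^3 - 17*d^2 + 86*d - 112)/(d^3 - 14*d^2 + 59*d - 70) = (d - 8)/(d - 5)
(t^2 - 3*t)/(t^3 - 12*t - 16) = t*(3 - t)/(-t^3 + 12*t + 16)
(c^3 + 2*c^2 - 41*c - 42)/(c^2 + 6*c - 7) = (c^2 - 5*c - 6)/(c - 1)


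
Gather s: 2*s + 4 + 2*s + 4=4*s + 8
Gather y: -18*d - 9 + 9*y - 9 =-18*d + 9*y - 18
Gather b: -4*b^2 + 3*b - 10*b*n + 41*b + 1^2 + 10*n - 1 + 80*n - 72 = -4*b^2 + b*(44 - 10*n) + 90*n - 72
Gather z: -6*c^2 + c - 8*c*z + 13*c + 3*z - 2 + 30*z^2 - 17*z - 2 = -6*c^2 + 14*c + 30*z^2 + z*(-8*c - 14) - 4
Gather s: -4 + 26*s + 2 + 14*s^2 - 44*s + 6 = 14*s^2 - 18*s + 4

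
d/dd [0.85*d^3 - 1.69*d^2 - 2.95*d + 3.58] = 2.55*d^2 - 3.38*d - 2.95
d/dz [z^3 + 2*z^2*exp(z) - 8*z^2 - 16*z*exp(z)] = 2*z^2*exp(z) + 3*z^2 - 12*z*exp(z) - 16*z - 16*exp(z)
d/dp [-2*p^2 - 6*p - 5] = -4*p - 6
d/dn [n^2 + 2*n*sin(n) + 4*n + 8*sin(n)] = 2*n*cos(n) + 2*n + 2*sin(n) + 8*cos(n) + 4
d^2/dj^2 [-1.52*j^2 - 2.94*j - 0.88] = -3.04000000000000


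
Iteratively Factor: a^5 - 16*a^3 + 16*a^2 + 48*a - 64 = (a - 2)*(a^4 + 2*a^3 - 12*a^2 - 8*a + 32) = (a - 2)*(a + 4)*(a^3 - 2*a^2 - 4*a + 8) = (a - 2)^2*(a + 4)*(a^2 - 4) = (a - 2)^3*(a + 4)*(a + 2)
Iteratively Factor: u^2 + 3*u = (u)*(u + 3)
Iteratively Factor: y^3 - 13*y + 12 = (y + 4)*(y^2 - 4*y + 3) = (y - 3)*(y + 4)*(y - 1)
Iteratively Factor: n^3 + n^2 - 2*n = (n)*(n^2 + n - 2) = n*(n - 1)*(n + 2)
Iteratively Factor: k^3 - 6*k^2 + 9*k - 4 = (k - 1)*(k^2 - 5*k + 4) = (k - 1)^2*(k - 4)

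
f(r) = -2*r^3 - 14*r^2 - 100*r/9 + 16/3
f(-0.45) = 7.68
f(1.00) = -21.78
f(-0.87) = 5.72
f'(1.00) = -45.11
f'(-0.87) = 8.71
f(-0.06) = 5.95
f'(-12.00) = -539.11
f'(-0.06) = -9.45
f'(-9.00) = -245.11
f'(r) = -6*r^2 - 28*r - 100/9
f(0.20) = 2.54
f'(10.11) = -907.46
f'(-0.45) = 0.27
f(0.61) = -7.11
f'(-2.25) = 21.51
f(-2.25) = -17.76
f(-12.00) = 1578.67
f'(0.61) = -30.42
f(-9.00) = 429.33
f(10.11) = -3604.70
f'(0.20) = -16.95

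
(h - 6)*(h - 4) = h^2 - 10*h + 24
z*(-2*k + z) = -2*k*z + z^2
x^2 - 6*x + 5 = (x - 5)*(x - 1)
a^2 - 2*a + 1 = (a - 1)^2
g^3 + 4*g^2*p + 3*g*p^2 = g*(g + p)*(g + 3*p)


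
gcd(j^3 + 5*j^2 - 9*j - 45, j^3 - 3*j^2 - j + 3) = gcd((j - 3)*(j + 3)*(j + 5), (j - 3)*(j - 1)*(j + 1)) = j - 3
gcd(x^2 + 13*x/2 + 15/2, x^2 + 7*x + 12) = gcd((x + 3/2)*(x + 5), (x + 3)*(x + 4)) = 1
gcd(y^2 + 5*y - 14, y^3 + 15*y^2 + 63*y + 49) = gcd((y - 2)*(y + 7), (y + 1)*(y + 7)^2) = y + 7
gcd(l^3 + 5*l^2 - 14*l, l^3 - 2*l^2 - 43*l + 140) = l + 7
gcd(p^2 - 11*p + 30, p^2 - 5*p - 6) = p - 6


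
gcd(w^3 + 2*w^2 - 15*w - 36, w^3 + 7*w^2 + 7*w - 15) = w + 3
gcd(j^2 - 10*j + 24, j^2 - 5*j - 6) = j - 6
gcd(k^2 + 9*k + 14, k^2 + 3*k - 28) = k + 7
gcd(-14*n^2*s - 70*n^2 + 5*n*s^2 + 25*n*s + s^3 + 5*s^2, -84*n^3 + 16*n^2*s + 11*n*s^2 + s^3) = -14*n^2 + 5*n*s + s^2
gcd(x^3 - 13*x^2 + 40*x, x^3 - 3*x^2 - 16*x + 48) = 1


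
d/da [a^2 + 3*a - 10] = 2*a + 3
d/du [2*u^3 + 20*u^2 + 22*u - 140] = 6*u^2 + 40*u + 22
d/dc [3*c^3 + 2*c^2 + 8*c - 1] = 9*c^2 + 4*c + 8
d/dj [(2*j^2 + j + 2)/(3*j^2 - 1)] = (-3*j^2 - 16*j - 1)/(9*j^4 - 6*j^2 + 1)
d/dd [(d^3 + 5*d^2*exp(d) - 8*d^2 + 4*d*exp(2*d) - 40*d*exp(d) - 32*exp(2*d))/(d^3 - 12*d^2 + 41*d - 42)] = (-(3*d^2 - 24*d + 41)*(d^3 + 5*d^2*exp(d) - 8*d^2 + 4*d*exp(2*d) - 40*d*exp(d) - 32*exp(2*d)) + (d^3 - 12*d^2 + 41*d - 42)*(5*d^2*exp(d) + 3*d^2 + 8*d*exp(2*d) - 30*d*exp(d) - 16*d - 60*exp(2*d) - 40*exp(d)))/(d^3 - 12*d^2 + 41*d - 42)^2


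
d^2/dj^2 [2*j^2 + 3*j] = 4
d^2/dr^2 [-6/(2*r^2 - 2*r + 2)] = 6*(r^2 - r - (2*r - 1)^2 + 1)/(r^2 - r + 1)^3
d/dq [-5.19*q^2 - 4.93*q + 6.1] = -10.38*q - 4.93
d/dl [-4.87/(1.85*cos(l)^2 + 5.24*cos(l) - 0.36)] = -(18.019*cos(l) + 25.5188)*sin(l)/(1.85*cos(l)^2 + 5.24*cos(l) - 0.36)^2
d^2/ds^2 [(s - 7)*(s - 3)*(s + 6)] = 6*s - 8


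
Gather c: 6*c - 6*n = 6*c - 6*n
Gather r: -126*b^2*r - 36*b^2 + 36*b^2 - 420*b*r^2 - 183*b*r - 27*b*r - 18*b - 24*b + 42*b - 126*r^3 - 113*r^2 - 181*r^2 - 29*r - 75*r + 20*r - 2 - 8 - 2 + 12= -126*r^3 + r^2*(-420*b - 294) + r*(-126*b^2 - 210*b - 84)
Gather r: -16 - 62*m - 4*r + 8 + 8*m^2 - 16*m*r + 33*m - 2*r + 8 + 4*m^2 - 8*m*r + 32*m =12*m^2 + 3*m + r*(-24*m - 6)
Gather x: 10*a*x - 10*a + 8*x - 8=-10*a + x*(10*a + 8) - 8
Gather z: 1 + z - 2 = z - 1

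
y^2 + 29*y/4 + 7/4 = (y + 1/4)*(y + 7)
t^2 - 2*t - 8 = (t - 4)*(t + 2)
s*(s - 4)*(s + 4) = s^3 - 16*s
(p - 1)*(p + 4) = p^2 + 3*p - 4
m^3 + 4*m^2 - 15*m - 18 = (m - 3)*(m + 1)*(m + 6)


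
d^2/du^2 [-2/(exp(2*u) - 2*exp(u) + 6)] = 4*(-4*(1 - exp(u))^2*exp(u) + (2*exp(u) - 1)*(exp(2*u) - 2*exp(u) + 6))*exp(u)/(exp(2*u) - 2*exp(u) + 6)^3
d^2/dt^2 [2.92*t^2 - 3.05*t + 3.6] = 5.84000000000000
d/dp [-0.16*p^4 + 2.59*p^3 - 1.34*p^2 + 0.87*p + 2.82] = -0.64*p^3 + 7.77*p^2 - 2.68*p + 0.87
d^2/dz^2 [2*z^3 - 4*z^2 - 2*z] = 12*z - 8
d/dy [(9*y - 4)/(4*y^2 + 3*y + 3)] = (-36*y^2 + 32*y + 39)/(16*y^4 + 24*y^3 + 33*y^2 + 18*y + 9)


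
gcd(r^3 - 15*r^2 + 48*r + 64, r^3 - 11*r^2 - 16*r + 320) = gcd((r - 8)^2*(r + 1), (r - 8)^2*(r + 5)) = r^2 - 16*r + 64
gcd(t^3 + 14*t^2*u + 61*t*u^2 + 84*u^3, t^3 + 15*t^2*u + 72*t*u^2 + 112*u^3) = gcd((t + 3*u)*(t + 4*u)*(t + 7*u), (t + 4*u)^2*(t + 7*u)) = t^2 + 11*t*u + 28*u^2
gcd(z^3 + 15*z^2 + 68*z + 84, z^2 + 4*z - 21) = z + 7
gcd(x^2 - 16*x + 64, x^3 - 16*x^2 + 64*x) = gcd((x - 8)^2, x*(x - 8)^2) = x^2 - 16*x + 64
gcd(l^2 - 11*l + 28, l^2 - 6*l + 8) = l - 4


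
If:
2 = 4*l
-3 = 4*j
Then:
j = -3/4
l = 1/2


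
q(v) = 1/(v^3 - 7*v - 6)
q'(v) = (7 - 3*v^2)/(v^3 - 7*v - 6)^2 = (7 - 3*v^2)/(-v^3 + 7*v + 6)^2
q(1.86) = -0.08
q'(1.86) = -0.02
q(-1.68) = 0.98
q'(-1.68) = -1.41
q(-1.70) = 1.01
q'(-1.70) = -1.71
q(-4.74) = -0.01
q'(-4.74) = -0.01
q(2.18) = -0.09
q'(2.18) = -0.06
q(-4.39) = -0.02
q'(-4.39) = -0.01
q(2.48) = -0.12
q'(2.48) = -0.17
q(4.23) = 0.02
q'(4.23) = -0.03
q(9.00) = 0.00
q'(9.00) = 0.00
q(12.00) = 0.00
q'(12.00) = 0.00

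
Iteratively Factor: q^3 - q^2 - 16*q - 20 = (q + 2)*(q^2 - 3*q - 10) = (q - 5)*(q + 2)*(q + 2)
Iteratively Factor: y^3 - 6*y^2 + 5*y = (y)*(y^2 - 6*y + 5) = y*(y - 1)*(y - 5)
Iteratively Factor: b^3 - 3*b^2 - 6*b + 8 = (b - 1)*(b^2 - 2*b - 8) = (b - 1)*(b + 2)*(b - 4)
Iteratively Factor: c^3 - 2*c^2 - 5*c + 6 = (c - 3)*(c^2 + c - 2) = (c - 3)*(c + 2)*(c - 1)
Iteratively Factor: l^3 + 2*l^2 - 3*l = (l)*(l^2 + 2*l - 3) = l*(l - 1)*(l + 3)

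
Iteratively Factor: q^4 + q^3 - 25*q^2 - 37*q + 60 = (q - 1)*(q^3 + 2*q^2 - 23*q - 60) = (q - 5)*(q - 1)*(q^2 + 7*q + 12) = (q - 5)*(q - 1)*(q + 3)*(q + 4)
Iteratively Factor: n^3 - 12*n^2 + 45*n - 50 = (n - 5)*(n^2 - 7*n + 10) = (n - 5)^2*(n - 2)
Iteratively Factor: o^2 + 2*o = (o)*(o + 2)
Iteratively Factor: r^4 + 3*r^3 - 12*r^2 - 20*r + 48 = (r - 2)*(r^3 + 5*r^2 - 2*r - 24) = (r - 2)*(r + 3)*(r^2 + 2*r - 8) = (r - 2)^2*(r + 3)*(r + 4)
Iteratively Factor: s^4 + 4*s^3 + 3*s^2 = (s + 3)*(s^3 + s^2) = s*(s + 3)*(s^2 + s) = s*(s + 1)*(s + 3)*(s)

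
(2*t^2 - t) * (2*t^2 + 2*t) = 4*t^4 + 2*t^3 - 2*t^2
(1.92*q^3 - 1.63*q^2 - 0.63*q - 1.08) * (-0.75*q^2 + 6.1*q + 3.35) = -1.44*q^5 + 12.9345*q^4 - 3.0385*q^3 - 8.4935*q^2 - 8.6985*q - 3.618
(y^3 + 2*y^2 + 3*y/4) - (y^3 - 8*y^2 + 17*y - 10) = 10*y^2 - 65*y/4 + 10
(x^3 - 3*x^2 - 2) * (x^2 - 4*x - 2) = x^5 - 7*x^4 + 10*x^3 + 4*x^2 + 8*x + 4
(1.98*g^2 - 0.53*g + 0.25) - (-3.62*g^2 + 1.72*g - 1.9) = 5.6*g^2 - 2.25*g + 2.15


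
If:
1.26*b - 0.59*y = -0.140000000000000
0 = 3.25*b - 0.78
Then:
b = 0.24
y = 0.75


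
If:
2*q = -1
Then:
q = -1/2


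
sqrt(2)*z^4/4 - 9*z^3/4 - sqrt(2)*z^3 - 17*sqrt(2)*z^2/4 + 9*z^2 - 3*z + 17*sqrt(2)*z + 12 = (z/2 + sqrt(2)/2)*(z - 4)*(z - 6*sqrt(2))*(sqrt(2)*z/2 + 1/2)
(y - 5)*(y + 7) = y^2 + 2*y - 35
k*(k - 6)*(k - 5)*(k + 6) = k^4 - 5*k^3 - 36*k^2 + 180*k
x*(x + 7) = x^2 + 7*x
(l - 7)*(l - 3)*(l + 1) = l^3 - 9*l^2 + 11*l + 21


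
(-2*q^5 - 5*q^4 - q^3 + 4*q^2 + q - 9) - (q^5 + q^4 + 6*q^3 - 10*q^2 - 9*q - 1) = -3*q^5 - 6*q^4 - 7*q^3 + 14*q^2 + 10*q - 8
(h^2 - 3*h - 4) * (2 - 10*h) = -10*h^3 + 32*h^2 + 34*h - 8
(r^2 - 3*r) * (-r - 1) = -r^3 + 2*r^2 + 3*r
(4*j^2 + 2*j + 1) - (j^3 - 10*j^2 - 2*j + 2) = -j^3 + 14*j^2 + 4*j - 1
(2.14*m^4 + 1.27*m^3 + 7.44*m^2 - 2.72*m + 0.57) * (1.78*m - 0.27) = 3.8092*m^5 + 1.6828*m^4 + 12.9003*m^3 - 6.8504*m^2 + 1.749*m - 0.1539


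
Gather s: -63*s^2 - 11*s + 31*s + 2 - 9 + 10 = -63*s^2 + 20*s + 3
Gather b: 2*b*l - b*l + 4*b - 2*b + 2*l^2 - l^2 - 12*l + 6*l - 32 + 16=b*(l + 2) + l^2 - 6*l - 16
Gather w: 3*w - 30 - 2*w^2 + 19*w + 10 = -2*w^2 + 22*w - 20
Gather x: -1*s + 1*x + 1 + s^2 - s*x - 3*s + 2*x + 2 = s^2 - 4*s + x*(3 - s) + 3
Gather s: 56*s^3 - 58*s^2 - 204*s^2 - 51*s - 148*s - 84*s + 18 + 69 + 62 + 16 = 56*s^3 - 262*s^2 - 283*s + 165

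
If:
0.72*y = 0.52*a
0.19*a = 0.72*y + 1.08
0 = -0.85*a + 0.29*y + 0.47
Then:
No Solution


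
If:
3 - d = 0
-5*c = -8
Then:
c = 8/5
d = 3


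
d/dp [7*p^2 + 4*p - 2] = 14*p + 4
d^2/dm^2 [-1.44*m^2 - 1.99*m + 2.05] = -2.88000000000000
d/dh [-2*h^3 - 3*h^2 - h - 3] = -6*h^2 - 6*h - 1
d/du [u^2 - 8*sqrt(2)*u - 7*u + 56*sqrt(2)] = 2*u - 8*sqrt(2) - 7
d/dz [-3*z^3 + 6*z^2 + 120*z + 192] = -9*z^2 + 12*z + 120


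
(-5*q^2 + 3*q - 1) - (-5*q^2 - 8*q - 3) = 11*q + 2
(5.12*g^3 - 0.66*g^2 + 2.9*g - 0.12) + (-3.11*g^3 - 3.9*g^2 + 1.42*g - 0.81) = 2.01*g^3 - 4.56*g^2 + 4.32*g - 0.93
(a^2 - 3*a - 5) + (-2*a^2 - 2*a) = -a^2 - 5*a - 5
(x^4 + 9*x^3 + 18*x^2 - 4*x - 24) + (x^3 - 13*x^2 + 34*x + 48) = x^4 + 10*x^3 + 5*x^2 + 30*x + 24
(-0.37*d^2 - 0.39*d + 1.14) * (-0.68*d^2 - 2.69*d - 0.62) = 0.2516*d^4 + 1.2605*d^3 + 0.5033*d^2 - 2.8248*d - 0.7068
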